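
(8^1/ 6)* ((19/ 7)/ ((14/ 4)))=1.03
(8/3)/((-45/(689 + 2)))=-5528/135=-40.95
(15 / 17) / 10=3 / 34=0.09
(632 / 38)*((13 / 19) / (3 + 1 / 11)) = 22594 / 6137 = 3.68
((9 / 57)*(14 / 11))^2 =1764 / 43681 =0.04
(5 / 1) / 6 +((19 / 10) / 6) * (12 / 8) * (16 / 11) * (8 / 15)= 661 / 550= 1.20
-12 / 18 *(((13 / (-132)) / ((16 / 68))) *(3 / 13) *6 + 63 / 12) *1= -137 / 44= -3.11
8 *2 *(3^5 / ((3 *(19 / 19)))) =1296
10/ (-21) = -10/ 21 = -0.48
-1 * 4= -4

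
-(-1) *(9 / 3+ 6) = 9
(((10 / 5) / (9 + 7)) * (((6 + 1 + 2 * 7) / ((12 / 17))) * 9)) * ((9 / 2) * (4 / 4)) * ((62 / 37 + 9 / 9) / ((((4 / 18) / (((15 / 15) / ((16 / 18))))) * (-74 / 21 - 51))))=-1623197961 / 43381760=-37.42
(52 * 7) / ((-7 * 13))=-4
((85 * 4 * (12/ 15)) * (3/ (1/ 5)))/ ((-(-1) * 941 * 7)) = 4080/ 6587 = 0.62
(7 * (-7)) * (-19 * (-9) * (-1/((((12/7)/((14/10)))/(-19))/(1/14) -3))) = -371469/173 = -2147.22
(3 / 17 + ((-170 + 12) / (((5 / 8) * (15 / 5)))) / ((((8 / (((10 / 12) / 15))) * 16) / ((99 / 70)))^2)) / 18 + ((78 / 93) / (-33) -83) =-2607851593845523 / 31413989376000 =-83.02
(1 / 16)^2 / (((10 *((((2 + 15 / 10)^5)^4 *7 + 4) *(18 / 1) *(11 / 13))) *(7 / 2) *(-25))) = -26624 / 48384035476577808690375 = -0.00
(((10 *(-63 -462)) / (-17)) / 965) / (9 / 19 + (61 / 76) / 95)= 7581000 / 11421161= 0.66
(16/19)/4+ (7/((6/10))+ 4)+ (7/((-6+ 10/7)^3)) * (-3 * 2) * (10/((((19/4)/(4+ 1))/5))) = 4554565/116736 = 39.02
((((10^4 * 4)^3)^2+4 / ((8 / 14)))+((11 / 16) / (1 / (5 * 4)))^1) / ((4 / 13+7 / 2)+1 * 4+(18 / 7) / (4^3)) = 11927552000000000000000000060424 / 22853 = 521924998906051721874589800.00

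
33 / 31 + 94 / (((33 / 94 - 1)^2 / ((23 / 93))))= 19471811 / 346053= 56.27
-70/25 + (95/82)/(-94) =-108387/38540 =-2.81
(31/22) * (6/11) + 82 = 10015/121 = 82.77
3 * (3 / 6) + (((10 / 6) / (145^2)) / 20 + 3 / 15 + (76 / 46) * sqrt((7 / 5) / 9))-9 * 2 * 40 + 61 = -165836789 / 252300 + 38 * sqrt(35) / 345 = -656.65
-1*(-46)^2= -2116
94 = 94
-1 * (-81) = 81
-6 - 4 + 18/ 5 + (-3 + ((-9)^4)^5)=60788327295284643958/ 5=12157665459056928791.60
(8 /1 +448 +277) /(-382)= -733 /382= -1.92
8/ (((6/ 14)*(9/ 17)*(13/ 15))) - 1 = 4643/ 117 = 39.68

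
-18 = -18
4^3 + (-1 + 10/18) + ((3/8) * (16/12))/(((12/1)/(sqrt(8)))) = sqrt(2)/12 + 572/9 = 63.67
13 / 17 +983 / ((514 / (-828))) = -6915013 / 4369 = -1582.75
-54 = -54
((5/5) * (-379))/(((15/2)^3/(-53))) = 160696/3375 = 47.61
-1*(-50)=50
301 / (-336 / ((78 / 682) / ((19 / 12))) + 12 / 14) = -82173 / 1269650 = -0.06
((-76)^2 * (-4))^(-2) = 1 / 533794816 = 0.00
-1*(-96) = 96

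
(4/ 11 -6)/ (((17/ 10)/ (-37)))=22940/ 187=122.67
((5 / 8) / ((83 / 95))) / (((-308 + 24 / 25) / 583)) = -364375 / 268256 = -1.36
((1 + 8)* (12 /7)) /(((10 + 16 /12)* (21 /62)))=3348 /833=4.02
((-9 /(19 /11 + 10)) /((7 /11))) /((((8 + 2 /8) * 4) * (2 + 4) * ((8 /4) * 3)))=-11 /10836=-0.00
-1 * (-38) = 38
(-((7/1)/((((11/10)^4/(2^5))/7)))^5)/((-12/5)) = 1184787066781696000000000000000000000/2018249984797680027603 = 587036826808382.35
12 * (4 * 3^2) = 432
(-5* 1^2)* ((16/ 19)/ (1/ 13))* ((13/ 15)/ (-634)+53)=-52417768/ 18069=-2900.98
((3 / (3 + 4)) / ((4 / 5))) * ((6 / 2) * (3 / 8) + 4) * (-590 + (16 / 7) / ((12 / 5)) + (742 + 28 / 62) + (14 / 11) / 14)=225331285 / 534688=421.43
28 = 28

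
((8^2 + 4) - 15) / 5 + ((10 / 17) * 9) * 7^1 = 4051 / 85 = 47.66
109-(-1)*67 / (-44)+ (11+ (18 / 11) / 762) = 662063 / 5588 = 118.48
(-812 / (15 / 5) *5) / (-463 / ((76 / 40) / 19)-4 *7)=2030 / 6987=0.29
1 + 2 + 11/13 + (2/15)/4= 1513/390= 3.88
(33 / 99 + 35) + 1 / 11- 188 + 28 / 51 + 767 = 115000 / 187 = 614.97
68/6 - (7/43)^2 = 62719/5547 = 11.31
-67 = -67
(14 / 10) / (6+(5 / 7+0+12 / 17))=833 / 4415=0.19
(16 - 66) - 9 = -59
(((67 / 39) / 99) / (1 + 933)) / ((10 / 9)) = 67 / 4006860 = 0.00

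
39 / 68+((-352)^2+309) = 124213.57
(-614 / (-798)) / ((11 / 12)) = 1228 / 1463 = 0.84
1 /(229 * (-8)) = -1 /1832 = -0.00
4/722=2/361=0.01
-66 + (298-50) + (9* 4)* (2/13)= 2438/13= 187.54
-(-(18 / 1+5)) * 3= 69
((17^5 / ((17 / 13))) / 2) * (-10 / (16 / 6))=-16286595 / 8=-2035824.38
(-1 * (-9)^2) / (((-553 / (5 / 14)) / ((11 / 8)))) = 4455 / 61936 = 0.07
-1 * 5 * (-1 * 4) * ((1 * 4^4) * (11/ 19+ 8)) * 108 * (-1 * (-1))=90132480/ 19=4743814.74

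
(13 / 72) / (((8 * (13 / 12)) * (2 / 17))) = 17 / 96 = 0.18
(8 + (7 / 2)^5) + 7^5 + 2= 554951 / 32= 17342.22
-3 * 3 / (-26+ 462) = -9 / 436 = -0.02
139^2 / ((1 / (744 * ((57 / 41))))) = 819364968 / 41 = 19984511.41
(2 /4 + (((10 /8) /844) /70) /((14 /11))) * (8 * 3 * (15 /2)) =14888655 /165424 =90.00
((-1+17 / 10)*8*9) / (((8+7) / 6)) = 504 / 25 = 20.16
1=1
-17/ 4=-4.25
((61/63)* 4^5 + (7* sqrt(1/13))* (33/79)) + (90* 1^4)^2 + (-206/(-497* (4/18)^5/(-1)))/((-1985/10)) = 231* sqrt(13)/1027 + 129210729367/14206248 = 9096.16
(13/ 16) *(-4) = -3.25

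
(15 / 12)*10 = 25 / 2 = 12.50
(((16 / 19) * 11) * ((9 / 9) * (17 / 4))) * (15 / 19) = 11220 / 361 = 31.08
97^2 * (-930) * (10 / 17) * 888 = -77703285600 / 17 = -4570781505.88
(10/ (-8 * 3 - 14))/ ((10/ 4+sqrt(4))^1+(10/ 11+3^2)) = -110/ 6023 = -0.02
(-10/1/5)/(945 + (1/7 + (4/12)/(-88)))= -3696/1746617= -0.00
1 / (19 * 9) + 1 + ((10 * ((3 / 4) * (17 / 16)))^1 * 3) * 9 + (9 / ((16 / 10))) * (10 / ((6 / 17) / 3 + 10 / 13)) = 74965061 / 268128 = 279.59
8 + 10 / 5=10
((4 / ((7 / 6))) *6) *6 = 864 / 7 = 123.43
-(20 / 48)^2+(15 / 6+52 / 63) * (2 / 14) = 709 / 2352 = 0.30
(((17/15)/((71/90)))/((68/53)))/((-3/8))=-212/71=-2.99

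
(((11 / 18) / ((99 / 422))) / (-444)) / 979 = -211 / 35208756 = -0.00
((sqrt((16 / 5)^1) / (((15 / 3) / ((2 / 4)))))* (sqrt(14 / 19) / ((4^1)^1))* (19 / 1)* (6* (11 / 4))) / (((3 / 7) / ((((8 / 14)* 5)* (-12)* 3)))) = -396* sqrt(1330) / 5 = -2888.36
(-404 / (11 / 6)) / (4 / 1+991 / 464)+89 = 554159 / 10439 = 53.09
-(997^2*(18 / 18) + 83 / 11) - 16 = -10934358 / 11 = -994032.55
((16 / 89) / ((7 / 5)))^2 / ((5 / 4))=5120 / 388129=0.01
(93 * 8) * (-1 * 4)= -2976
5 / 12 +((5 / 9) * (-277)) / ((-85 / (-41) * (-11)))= 48233 / 6732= 7.16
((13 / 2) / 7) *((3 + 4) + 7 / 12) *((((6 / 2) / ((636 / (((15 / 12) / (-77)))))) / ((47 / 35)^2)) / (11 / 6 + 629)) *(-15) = 443625 / 62393611456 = 0.00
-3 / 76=-0.04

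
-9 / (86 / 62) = -279 / 43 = -6.49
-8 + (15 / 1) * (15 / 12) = 43 / 4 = 10.75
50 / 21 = 2.38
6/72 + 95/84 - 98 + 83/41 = -54393/574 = -94.76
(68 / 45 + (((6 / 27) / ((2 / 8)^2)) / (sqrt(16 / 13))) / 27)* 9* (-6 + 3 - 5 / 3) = -952 / 15 - 112* sqrt(13) / 81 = -68.45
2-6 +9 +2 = 7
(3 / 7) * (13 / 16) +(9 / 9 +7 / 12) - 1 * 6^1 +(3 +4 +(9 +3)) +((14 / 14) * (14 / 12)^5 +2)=1039267 / 54432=19.09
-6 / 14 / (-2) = 3 / 14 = 0.21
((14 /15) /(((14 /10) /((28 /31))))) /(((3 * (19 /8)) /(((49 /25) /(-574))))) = -1568 /5433525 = -0.00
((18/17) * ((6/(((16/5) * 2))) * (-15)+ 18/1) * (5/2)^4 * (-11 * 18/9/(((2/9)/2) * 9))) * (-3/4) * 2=11694375/2176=5374.25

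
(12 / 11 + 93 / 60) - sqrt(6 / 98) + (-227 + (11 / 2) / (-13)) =-642877 / 2860 - sqrt(3) / 7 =-225.03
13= 13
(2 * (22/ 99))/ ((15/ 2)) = 8/ 135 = 0.06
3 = 3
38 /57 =0.67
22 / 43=0.51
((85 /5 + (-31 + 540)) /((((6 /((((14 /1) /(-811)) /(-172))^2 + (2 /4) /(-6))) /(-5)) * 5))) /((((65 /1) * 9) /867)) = 46217043756937 /4268602712790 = 10.83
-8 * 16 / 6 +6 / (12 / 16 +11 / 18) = -2488 / 147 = -16.93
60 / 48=5 / 4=1.25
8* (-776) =-6208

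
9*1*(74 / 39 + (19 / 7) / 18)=3355 / 182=18.43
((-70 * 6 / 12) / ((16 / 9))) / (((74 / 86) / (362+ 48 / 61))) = -149875425 / 18056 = -8300.59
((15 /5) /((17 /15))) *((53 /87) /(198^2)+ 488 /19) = 8322230155 /122407956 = 67.99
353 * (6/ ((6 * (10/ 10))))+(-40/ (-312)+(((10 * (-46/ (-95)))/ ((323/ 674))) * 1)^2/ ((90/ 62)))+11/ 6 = 18740599883129/ 44065439730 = 425.29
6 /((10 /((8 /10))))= 12 /25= 0.48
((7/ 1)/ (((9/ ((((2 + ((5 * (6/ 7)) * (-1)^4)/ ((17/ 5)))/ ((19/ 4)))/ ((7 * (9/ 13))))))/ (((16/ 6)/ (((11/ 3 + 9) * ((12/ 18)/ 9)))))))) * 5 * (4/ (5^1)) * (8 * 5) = 6456320/ 128877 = 50.10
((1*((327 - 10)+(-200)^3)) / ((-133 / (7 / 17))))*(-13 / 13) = -7999683 / 323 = -24766.82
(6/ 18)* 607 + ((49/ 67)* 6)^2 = 221.59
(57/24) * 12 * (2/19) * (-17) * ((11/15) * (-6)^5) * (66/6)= 15995232/5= 3199046.40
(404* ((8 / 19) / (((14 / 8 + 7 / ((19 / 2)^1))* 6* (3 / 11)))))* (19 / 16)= 84436 / 1701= 49.64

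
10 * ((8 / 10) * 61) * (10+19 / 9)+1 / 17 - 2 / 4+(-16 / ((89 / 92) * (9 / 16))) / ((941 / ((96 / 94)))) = 7118163514915 / 1204478118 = 5909.75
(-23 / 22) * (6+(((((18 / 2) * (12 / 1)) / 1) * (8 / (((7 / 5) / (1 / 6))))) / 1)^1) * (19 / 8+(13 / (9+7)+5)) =-931.78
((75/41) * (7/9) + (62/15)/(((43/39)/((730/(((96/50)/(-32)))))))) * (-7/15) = 112573195/5289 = 21284.40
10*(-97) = -970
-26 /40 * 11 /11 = -13 /20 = -0.65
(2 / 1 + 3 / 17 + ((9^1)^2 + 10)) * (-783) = -1240272 / 17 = -72957.18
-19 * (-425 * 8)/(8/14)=113050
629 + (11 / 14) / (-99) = 79253 / 126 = 628.99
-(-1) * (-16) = -16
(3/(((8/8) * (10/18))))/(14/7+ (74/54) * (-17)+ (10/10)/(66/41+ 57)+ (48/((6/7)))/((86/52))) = 2789883/6500030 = 0.43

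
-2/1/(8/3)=-3/4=-0.75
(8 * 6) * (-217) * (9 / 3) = -31248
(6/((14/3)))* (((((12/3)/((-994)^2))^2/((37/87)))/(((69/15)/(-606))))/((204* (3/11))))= -1449855/12357541342353578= -0.00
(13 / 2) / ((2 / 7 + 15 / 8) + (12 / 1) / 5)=1820 / 1277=1.43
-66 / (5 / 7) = -462 / 5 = -92.40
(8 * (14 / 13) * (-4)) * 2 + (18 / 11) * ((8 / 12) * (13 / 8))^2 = -76651 / 1144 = -67.00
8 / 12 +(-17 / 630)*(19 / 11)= 4297 / 6930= 0.62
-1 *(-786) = 786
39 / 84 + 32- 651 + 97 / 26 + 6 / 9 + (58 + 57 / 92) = -3488102 / 6279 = -555.52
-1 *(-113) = 113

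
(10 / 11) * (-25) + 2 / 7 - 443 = -465.44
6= 6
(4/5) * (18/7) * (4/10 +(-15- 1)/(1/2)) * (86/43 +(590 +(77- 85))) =-6643584/175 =-37963.34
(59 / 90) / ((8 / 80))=59 / 9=6.56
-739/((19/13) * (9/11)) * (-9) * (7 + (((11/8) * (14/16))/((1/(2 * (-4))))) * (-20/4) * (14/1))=287758471/76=3786295.67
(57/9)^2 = 361/9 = 40.11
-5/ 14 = -0.36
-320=-320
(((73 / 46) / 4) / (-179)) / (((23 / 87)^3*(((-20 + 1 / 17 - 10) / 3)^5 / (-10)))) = -82928059443627345 / 6845627727701604935644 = -0.00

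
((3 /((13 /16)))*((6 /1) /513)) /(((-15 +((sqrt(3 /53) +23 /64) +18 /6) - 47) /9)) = -407365632 /61461272561 - 131072*sqrt(159) /61461272561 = -0.01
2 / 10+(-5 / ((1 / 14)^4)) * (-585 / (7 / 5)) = 401310001 / 5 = 80262000.20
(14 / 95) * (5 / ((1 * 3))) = 14 / 57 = 0.25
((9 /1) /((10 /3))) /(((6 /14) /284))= 8946 /5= 1789.20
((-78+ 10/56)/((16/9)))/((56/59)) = -1157049/25088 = -46.12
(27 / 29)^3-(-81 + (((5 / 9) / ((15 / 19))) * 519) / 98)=1679592701 / 21511098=78.08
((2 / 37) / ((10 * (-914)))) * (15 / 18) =-1 / 202908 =-0.00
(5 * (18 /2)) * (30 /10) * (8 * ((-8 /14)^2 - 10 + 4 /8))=-485460 /49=-9907.35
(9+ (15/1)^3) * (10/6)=5640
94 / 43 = 2.19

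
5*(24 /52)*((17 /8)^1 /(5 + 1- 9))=-85 /52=-1.63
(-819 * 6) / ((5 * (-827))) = 4914 / 4135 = 1.19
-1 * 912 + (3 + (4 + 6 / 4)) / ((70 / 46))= -63449 / 70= -906.41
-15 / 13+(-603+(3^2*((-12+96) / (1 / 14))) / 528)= -167055 / 286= -584.11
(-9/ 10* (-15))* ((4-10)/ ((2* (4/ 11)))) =-891/ 8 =-111.38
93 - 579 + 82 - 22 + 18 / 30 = -2127 / 5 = -425.40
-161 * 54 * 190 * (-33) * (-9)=-490602420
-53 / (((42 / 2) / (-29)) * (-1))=-1537 / 21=-73.19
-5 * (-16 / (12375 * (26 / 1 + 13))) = 16 / 96525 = 0.00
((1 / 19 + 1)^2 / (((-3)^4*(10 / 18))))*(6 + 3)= 80 / 361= 0.22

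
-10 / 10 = -1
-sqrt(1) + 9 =8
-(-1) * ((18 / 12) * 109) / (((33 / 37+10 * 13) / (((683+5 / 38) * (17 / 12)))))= 1779774999 / 1472272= 1208.86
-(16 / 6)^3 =-512 / 27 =-18.96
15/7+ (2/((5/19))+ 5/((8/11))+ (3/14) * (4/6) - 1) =4413/280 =15.76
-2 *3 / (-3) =2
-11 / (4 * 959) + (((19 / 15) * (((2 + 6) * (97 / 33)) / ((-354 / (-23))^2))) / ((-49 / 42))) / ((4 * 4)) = -95214937 / 9914688630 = -0.01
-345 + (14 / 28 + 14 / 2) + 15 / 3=-332.50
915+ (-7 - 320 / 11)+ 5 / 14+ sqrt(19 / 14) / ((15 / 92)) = 46*sqrt(266) / 105+ 135407 / 154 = 886.41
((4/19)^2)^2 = 256/130321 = 0.00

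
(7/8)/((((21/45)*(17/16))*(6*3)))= 0.10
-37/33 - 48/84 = -391/231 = -1.69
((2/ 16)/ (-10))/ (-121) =1/ 9680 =0.00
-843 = -843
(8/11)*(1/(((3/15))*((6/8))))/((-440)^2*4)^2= 1/123687168000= 0.00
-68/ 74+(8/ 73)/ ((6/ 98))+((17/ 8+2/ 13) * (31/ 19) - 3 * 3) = -70624403/ 16011528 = -4.41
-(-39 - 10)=49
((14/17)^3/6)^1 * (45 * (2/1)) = 8.38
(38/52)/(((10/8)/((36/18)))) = 76/65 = 1.17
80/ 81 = 0.99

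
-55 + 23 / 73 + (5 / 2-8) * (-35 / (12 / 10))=92621 / 876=105.73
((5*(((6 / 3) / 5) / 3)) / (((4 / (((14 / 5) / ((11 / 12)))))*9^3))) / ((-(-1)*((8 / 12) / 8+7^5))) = 112 / 2695520025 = 0.00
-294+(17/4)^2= -4415/16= -275.94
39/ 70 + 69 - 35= 2419/ 70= 34.56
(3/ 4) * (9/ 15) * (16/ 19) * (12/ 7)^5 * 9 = 80621568/ 1596665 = 50.49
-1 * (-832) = 832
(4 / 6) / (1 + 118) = 2 / 357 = 0.01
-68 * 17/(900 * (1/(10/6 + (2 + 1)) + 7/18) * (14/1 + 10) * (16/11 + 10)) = -0.01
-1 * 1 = -1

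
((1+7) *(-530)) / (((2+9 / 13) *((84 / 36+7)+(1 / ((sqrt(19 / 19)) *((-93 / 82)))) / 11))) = -5638776 / 33131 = -170.20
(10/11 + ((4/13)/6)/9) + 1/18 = 7493/7722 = 0.97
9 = 9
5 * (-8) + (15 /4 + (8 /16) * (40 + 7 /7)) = -63 /4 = -15.75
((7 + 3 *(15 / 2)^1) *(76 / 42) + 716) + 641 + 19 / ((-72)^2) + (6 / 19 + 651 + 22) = 1436653087 / 689472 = 2083.70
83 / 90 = 0.92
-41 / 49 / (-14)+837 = 574223 / 686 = 837.06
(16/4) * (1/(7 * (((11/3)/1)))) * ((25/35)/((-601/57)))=-3420/323939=-0.01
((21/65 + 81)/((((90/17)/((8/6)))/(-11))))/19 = -658988/55575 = -11.86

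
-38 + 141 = 103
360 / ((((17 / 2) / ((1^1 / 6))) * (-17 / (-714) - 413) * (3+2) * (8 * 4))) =-63 / 589730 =-0.00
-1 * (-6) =6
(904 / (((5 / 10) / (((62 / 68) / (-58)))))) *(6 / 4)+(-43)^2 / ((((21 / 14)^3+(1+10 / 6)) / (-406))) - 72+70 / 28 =-613119119 / 4930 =-124364.93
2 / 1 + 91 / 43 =177 / 43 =4.12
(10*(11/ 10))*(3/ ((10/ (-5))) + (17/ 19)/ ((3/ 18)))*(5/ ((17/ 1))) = 8085/ 646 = 12.52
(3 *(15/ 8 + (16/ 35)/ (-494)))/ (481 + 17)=129611/ 11480560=0.01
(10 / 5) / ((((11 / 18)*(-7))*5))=-36 / 385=-0.09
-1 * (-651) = 651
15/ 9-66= -193/ 3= -64.33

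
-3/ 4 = -0.75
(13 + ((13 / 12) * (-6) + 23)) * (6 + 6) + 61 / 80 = 28381 / 80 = 354.76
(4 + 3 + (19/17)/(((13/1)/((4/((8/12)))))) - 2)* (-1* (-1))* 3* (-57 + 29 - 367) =-1444515/221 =-6536.27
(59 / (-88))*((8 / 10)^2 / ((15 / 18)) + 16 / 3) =-1534 / 375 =-4.09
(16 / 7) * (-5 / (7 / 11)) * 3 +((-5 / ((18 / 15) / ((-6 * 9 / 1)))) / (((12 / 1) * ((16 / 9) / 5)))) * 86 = 7026645 / 1568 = 4481.28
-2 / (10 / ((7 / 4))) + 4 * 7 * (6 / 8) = 413 / 20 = 20.65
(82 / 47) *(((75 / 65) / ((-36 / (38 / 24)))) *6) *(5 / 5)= -3895 / 7332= -0.53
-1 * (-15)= 15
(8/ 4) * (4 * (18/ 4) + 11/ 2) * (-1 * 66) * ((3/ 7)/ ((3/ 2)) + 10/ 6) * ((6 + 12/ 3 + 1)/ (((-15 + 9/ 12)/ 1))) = 4675.03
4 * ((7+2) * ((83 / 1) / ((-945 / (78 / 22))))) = -4316 / 385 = -11.21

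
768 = 768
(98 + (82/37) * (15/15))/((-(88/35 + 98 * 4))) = -32445/127724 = -0.25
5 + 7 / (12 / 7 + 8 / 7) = 149 / 20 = 7.45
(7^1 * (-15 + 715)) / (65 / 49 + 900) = 48020 / 8833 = 5.44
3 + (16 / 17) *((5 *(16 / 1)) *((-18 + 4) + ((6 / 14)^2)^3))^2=277555022342024851 / 235301882417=1179569.92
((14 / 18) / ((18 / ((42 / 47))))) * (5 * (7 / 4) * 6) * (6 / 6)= 1715 / 846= 2.03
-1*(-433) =433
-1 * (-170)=170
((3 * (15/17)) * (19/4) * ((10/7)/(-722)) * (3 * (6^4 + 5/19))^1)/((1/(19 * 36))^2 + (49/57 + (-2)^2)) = -5386362300/270560423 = -19.91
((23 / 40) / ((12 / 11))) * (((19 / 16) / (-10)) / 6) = -4807 / 460800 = -0.01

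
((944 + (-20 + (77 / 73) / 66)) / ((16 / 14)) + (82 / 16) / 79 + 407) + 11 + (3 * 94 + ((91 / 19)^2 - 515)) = 101581220821 / 99930576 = 1016.52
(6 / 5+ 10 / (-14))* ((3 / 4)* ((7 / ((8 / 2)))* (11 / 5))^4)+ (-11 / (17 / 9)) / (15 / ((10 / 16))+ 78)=73964438757 / 924800000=79.98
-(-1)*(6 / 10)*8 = 24 / 5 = 4.80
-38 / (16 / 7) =-133 / 8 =-16.62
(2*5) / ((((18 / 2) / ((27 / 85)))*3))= 2 / 17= 0.12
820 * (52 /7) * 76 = 3240640 /7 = 462948.57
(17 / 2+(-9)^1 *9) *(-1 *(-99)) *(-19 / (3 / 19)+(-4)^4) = -1947495 / 2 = -973747.50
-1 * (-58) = 58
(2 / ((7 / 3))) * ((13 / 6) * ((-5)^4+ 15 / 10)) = 2327 / 2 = 1163.50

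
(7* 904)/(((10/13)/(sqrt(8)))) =82264* sqrt(2)/5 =23267.77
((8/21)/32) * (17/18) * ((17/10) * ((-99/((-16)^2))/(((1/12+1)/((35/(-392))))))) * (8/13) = 3179/8479744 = 0.00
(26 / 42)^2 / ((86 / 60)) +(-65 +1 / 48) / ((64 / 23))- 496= -1119960161 / 2157568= -519.08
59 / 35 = 1.69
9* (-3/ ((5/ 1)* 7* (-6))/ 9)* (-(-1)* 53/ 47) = 0.02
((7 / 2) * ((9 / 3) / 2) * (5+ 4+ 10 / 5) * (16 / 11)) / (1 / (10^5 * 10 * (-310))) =-26040000000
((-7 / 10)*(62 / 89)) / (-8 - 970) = 217 / 435210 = 0.00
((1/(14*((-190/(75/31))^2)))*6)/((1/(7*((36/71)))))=6075/24631391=0.00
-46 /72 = -23 /36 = -0.64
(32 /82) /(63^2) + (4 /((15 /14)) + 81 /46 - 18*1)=-468059167 /37427670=-12.51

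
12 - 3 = 9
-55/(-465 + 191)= 55/274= 0.20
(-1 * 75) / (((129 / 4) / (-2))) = 200 / 43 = 4.65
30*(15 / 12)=75 / 2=37.50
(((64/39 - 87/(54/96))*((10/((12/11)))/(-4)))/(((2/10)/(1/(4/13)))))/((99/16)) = 74600/81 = 920.99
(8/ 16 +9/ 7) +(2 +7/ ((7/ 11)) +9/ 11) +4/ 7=2491/ 154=16.18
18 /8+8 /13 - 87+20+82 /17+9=-44475 /884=-50.31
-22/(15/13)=-286/15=-19.07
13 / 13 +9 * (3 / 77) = 104 / 77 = 1.35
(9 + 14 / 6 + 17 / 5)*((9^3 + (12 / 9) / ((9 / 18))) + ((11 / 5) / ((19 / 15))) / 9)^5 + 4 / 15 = 27919367004153977821479524 / 9025380855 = 3093428128153377.28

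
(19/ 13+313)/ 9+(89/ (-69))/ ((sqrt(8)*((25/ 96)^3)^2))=4088/ 117 - 5805453606912*sqrt(2)/ 5615234375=-1427.18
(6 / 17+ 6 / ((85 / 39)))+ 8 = 11.11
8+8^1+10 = 26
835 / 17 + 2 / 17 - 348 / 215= 174039 / 3655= 47.62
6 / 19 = 0.32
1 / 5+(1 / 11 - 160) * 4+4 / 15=-105463 / 165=-639.17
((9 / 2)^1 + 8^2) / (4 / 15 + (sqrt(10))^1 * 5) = 4.26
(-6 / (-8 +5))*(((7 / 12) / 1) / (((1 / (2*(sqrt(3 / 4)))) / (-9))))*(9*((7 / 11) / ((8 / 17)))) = -221.34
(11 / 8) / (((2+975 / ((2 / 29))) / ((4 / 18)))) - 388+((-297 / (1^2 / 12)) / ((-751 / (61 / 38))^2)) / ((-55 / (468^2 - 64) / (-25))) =-208175899346915125 / 103639099044942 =-2008.66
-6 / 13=-0.46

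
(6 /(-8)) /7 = -3 /28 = -0.11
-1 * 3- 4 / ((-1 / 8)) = 29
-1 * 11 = -11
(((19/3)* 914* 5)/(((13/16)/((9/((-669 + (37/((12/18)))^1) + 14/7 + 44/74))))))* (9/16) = -19276260/65299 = -295.20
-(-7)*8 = 56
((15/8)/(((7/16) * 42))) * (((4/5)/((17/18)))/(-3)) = -24/833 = -0.03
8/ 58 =0.14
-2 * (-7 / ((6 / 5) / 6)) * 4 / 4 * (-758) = -53060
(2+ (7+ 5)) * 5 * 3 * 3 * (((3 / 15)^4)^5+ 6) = 72097778320312626 / 19073486328125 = 3780.00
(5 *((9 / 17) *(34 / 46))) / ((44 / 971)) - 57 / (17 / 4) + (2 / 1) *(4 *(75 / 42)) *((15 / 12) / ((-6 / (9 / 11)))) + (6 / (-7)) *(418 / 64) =10468485 / 481712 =21.73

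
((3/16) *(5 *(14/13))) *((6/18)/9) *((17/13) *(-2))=-595/6084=-0.10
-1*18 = -18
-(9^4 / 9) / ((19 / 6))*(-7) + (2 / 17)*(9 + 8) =1613.47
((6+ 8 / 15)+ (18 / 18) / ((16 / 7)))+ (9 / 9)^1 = 1913 / 240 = 7.97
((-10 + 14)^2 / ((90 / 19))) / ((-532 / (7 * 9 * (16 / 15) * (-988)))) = 31616 / 75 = 421.55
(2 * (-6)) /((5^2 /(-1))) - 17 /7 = -341 /175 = -1.95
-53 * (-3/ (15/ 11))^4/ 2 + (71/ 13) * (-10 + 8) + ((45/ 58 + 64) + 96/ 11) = -1446780328/ 2591875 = -558.20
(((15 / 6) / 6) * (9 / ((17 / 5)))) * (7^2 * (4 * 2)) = 7350 / 17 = 432.35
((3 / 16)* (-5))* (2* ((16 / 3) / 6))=-5 / 3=-1.67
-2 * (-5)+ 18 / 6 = 13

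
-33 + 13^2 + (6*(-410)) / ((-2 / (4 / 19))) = 7504 / 19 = 394.95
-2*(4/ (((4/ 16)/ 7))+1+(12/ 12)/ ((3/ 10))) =-698/ 3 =-232.67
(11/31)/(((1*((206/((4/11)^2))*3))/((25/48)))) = 25/632214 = 0.00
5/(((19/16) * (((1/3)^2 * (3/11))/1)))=2640/19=138.95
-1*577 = -577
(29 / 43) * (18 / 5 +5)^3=53621 / 125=428.97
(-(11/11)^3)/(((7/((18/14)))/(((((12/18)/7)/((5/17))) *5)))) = -102/343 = -0.30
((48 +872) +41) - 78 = 883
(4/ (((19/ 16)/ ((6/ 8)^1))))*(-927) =-44496/ 19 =-2341.89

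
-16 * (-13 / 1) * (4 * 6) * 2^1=9984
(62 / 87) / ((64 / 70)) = 1085 / 1392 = 0.78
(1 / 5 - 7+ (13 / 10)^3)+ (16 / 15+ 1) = -7609 / 3000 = -2.54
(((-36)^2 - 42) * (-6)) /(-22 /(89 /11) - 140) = 111606 /2117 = 52.72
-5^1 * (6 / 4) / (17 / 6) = -45 / 17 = -2.65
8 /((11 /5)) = 40 /11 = 3.64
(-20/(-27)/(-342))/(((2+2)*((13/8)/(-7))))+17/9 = 113513/60021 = 1.89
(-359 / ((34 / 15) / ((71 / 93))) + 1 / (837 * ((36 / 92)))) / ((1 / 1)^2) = -30968353 / 256122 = -120.91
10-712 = -702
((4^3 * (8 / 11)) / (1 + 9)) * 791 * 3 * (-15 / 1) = -165678.55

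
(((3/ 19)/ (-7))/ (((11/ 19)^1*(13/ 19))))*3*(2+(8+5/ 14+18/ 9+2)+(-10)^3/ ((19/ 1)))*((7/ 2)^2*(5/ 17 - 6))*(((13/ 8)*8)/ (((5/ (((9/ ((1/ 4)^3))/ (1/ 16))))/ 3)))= -30716972928/ 935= -32852377.46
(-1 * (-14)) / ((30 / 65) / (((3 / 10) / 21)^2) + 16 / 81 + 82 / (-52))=4212 / 679985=0.01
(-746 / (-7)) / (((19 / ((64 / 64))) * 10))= 373 / 665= 0.56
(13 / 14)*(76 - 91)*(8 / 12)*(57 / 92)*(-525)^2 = -145884375 / 92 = -1585699.73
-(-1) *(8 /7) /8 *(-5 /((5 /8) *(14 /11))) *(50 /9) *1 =-2200 /441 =-4.99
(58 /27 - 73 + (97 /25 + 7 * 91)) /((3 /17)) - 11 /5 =6536618 /2025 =3227.96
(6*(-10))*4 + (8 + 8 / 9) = -2080 / 9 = -231.11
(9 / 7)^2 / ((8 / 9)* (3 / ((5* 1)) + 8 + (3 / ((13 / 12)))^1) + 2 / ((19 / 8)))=900315 / 5962712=0.15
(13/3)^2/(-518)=-169/4662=-0.04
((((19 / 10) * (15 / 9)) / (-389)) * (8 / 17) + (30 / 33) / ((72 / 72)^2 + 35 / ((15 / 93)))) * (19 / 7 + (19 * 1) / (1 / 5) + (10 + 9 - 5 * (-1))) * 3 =982356 / 7928987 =0.12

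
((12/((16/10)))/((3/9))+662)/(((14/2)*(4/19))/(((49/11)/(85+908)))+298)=182077/166652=1.09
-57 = -57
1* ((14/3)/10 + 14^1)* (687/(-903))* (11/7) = -78089/4515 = -17.30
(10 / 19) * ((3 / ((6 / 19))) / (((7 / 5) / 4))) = 100 / 7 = 14.29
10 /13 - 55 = -705 /13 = -54.23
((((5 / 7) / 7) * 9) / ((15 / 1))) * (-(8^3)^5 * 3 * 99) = -31349275531149312 / 49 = -639781133288761.47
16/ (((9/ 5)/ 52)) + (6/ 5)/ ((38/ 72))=397144/ 855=464.50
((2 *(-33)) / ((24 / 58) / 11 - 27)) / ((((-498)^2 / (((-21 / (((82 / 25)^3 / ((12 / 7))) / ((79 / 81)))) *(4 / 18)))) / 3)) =-4331421875 / 661563775647378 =-0.00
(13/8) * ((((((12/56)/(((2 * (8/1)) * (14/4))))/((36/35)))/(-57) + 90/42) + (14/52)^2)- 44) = -540976445/7967232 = -67.90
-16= -16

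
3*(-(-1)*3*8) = 72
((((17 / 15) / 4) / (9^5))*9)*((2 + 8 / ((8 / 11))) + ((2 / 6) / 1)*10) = 833 / 1180980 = 0.00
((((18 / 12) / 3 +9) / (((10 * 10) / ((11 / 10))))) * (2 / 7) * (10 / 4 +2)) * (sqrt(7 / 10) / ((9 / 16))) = 209 * sqrt(70) / 8750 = 0.20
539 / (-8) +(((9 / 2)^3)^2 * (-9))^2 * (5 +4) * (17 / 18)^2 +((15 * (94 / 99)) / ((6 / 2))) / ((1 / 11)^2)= 6611393094254161 / 147456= 44836378948.66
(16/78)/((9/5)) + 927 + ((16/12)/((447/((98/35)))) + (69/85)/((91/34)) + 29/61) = 103607910622/111658365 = 927.90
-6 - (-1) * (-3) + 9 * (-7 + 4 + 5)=9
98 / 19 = 5.16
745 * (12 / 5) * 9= 16092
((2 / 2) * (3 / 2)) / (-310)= -3 / 620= -0.00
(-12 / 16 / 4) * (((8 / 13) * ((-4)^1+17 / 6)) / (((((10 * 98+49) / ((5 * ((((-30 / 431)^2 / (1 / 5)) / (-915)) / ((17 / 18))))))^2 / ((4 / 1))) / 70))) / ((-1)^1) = -810000000 / 1158249458364500557237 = -0.00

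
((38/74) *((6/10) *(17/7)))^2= 938961/1677025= 0.56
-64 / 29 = -2.21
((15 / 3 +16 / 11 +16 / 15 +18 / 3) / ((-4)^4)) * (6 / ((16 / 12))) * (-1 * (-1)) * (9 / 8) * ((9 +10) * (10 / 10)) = 1144503 / 225280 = 5.08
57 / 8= 7.12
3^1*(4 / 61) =12 / 61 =0.20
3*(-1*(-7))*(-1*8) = -168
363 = 363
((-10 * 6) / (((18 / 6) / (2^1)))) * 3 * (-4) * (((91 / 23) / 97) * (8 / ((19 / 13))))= 4542720 / 42389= 107.17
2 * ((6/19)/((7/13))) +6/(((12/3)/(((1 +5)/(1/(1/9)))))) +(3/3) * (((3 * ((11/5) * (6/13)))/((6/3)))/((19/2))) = 20171/8645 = 2.33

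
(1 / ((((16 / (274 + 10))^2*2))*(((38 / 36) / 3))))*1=136107 / 304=447.72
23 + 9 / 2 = 55 / 2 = 27.50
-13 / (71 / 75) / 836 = -975 / 59356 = -0.02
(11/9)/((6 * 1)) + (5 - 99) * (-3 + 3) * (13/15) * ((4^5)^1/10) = 11/54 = 0.20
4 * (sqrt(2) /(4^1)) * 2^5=32 * sqrt(2)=45.25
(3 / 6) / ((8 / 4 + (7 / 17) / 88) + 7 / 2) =748 / 8235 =0.09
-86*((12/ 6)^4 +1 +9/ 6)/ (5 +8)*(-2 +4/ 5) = 9546/ 65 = 146.86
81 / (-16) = -5.06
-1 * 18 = -18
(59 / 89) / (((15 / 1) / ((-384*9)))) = -67968 / 445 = -152.74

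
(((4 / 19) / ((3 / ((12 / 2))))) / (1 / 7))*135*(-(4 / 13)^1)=-30240 / 247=-122.43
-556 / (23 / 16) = -8896 / 23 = -386.78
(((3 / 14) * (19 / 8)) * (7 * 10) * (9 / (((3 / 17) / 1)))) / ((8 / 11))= 159885 / 64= 2498.20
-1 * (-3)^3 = 27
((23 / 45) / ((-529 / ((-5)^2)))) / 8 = -5 / 1656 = -0.00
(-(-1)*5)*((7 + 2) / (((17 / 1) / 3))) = 135 / 17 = 7.94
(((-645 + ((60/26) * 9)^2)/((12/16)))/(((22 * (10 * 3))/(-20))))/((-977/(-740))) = 35623600/5448729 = 6.54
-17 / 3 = -5.67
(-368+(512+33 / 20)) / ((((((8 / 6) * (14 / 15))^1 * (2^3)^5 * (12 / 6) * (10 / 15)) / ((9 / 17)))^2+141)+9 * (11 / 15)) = 860048685 / 62280737515306984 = 0.00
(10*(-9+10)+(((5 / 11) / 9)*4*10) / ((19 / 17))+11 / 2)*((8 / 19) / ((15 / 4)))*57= 1041776 / 9405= 110.77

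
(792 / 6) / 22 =6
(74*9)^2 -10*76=442796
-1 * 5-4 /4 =-6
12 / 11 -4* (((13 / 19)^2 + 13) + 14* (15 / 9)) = -146.12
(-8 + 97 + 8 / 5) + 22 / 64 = 90.94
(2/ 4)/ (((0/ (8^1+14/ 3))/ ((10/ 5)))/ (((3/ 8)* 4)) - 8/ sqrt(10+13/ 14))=-3* sqrt(238)/ 224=-0.21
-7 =-7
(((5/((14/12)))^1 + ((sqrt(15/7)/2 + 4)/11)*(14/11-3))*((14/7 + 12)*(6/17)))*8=297408/2057-912*sqrt(105)/2057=140.04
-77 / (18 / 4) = -154 / 9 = -17.11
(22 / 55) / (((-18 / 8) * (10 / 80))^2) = 2048 / 405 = 5.06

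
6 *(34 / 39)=68 / 13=5.23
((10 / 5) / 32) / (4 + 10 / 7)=7 / 608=0.01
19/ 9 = 2.11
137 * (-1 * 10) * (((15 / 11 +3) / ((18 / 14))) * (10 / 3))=-1534400 / 99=-15498.99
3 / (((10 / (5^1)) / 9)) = 27 / 2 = 13.50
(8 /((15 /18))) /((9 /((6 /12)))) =0.53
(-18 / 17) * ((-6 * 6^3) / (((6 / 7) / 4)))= 6403.76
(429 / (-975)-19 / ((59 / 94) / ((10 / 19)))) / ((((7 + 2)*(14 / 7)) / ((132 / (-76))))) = 13981 / 8850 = 1.58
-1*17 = -17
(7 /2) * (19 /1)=133 /2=66.50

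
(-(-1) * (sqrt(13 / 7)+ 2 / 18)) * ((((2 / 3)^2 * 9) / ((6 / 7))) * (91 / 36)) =637 / 486+ 91 * sqrt(91) / 54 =17.39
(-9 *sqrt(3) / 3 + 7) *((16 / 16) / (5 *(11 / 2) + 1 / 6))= 21 / 83 - 9 *sqrt(3) / 83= 0.07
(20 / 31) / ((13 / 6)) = 0.30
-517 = -517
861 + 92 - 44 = 909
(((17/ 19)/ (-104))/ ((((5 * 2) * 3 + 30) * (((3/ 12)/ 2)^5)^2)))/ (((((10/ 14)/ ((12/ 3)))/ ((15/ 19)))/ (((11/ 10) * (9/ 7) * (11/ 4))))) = -310596599808/ 117325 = -2647318.13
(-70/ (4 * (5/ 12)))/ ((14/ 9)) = -27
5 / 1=5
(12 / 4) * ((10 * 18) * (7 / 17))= 3780 / 17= 222.35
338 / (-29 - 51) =-169 / 40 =-4.22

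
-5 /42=-0.12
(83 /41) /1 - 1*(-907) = 37270 /41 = 909.02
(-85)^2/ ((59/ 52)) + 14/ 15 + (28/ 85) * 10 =95867102/ 15045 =6372.02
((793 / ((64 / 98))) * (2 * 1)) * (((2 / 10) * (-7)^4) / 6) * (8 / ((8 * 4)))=93295657 / 1920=48591.49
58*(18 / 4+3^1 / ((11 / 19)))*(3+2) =30885 / 11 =2807.73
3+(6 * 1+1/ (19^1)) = 172/ 19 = 9.05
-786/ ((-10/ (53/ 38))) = 20829/ 190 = 109.63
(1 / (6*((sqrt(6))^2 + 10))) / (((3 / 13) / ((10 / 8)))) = 65 / 1152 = 0.06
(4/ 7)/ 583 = 4/ 4081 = 0.00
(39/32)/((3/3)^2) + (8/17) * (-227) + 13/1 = -50377/544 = -92.60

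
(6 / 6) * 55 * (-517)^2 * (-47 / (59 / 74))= -51129712810 / 59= -866605301.86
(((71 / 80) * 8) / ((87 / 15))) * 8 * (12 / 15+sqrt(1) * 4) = 6816 / 145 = 47.01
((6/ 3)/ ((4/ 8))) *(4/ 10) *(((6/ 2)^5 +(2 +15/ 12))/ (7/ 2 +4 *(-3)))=-788/ 17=-46.35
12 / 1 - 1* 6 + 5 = 11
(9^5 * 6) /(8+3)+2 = 354316 /11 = 32210.55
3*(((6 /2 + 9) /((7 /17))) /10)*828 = 253368 /35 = 7239.09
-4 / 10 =-2 / 5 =-0.40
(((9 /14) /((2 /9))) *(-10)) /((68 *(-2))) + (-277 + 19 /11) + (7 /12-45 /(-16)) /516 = -8917593269 /32421312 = -275.05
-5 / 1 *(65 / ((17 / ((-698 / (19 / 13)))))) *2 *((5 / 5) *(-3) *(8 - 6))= -109562.23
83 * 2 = 166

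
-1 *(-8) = 8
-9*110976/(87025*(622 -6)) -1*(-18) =120491802/6700925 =17.98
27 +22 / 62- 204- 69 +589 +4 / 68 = 180979 / 527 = 343.41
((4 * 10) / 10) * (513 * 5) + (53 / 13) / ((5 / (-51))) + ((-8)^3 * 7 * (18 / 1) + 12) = -3528303 / 65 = -54281.58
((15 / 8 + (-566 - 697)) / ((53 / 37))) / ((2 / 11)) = -4106223 / 848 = -4842.24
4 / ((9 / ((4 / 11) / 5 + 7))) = 1556 / 495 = 3.14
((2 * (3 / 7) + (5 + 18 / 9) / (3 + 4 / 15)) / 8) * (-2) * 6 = -9 / 2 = -4.50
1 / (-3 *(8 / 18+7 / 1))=-3 / 67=-0.04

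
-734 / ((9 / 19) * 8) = -6973 / 36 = -193.69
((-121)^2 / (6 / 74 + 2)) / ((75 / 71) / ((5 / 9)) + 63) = 3496537 / 32256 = 108.40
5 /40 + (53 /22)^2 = 5739 /968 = 5.93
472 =472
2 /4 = 1 /2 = 0.50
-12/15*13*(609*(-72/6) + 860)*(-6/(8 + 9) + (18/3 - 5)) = 3688256/85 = 43391.25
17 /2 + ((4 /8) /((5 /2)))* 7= 99 /10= 9.90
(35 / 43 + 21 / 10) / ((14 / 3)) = 537 / 860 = 0.62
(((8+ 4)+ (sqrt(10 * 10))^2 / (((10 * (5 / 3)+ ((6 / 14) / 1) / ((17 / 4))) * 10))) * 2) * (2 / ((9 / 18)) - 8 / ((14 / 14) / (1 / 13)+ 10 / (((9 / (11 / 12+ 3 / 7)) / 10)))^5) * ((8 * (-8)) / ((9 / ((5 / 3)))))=-18874237718971467268960 / 15803275725852951723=-1194.32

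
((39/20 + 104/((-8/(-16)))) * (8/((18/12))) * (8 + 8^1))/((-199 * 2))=-134368/2985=-45.01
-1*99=-99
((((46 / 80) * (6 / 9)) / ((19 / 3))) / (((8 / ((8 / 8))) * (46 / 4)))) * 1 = 1 / 1520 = 0.00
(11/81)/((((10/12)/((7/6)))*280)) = 11/16200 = 0.00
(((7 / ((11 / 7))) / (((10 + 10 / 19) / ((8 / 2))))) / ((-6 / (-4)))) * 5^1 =931 / 165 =5.64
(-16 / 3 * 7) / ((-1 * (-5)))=-112 / 15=-7.47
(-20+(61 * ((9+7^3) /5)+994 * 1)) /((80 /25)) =13171 /8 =1646.38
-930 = -930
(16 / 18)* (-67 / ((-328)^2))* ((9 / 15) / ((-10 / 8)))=67 / 252150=0.00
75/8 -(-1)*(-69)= -477/8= -59.62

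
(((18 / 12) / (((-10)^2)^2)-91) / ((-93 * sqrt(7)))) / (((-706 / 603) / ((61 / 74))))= -0.26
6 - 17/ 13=61/ 13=4.69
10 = 10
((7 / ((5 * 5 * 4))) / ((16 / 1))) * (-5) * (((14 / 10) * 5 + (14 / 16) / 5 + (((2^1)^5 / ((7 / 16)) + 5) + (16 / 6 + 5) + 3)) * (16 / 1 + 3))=-1531913 / 38400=-39.89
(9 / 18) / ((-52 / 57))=-57 / 104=-0.55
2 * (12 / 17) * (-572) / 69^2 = -0.17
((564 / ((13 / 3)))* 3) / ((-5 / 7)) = -35532 / 65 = -546.65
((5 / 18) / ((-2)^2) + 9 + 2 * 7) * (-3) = -1661 / 24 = -69.21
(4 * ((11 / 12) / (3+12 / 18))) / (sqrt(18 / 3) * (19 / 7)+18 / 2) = 147 / 601 - 133 * sqrt(6) / 1803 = 0.06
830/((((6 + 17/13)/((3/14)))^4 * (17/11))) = 2112171633/5319312257000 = 0.00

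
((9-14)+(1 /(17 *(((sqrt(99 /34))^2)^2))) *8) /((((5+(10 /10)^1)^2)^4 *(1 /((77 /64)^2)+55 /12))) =-2374589 /4254328339776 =-0.00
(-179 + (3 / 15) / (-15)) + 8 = -12826 / 75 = -171.01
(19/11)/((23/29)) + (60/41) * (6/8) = 33976/10373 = 3.28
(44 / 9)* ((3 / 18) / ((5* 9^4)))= 22 / 885735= 0.00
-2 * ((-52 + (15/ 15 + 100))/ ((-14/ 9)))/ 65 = 63/ 65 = 0.97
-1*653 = -653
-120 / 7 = -17.14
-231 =-231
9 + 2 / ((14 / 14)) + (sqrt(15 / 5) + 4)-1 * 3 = sqrt(3) + 12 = 13.73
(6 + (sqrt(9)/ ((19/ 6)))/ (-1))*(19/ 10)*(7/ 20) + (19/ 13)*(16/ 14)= 11444/ 2275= 5.03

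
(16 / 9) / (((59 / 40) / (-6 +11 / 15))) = -10112 / 1593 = -6.35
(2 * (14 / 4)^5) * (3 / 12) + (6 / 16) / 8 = 8405 / 32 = 262.66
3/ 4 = 0.75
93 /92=1.01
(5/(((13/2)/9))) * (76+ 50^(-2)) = 1710009/3250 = 526.16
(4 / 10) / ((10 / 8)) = 8 / 25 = 0.32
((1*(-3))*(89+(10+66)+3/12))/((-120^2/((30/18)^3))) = 3305/20736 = 0.16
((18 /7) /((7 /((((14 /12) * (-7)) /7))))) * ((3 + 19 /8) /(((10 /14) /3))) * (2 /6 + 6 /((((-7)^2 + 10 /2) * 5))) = -3.44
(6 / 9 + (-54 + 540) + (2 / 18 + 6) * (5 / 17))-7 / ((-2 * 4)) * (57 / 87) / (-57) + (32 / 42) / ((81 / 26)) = 3278553511 / 6708744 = 488.70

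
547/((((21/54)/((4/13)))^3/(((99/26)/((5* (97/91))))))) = 10106249472/52211705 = 193.56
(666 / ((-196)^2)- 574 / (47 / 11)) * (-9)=1208.91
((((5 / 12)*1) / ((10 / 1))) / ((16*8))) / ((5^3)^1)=1 / 384000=0.00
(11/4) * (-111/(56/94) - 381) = -174735/112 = -1560.13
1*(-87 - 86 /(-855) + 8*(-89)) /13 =-52543 /855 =-61.45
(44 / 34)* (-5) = -110 / 17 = -6.47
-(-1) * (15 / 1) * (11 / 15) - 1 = 10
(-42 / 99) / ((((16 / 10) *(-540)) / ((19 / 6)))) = 133 / 85536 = 0.00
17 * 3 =51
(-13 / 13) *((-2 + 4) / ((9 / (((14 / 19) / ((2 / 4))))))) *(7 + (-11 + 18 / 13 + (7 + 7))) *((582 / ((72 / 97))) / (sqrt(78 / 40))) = -38990896 *sqrt(195) / 260091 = -2093.41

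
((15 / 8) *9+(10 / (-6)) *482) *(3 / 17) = -18875 / 136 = -138.79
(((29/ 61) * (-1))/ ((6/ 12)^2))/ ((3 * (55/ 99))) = -348/ 305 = -1.14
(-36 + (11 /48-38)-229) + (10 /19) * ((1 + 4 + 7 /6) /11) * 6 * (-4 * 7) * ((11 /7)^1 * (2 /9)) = -875741 /2736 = -320.08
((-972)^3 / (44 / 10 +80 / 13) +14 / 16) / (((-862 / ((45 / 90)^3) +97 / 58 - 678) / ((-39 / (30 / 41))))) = -3690603126391103 / 6025755400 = -612471.45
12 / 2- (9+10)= -13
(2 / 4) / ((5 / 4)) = 2 / 5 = 0.40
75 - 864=-789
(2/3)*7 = 14/3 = 4.67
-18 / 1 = -18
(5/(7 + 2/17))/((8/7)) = 595/968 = 0.61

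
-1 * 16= -16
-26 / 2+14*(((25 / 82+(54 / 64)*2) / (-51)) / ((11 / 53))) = -15.64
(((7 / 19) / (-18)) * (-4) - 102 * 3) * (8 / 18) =-209248 / 1539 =-135.96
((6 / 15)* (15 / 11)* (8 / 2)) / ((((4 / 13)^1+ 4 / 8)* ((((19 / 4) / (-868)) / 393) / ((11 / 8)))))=-5068128 / 19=-266743.58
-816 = -816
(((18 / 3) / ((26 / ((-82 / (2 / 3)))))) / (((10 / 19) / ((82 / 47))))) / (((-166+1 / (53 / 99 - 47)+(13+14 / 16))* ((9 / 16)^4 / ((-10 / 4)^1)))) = -2407127449600 / 155868588603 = -15.44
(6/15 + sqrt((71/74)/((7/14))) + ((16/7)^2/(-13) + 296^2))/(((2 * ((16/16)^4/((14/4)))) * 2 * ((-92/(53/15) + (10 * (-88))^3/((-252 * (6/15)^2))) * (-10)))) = -66555083529/146729213956000-23373 * sqrt(2627)/167045566657600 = -0.00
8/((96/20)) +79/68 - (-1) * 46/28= 6385/1428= 4.47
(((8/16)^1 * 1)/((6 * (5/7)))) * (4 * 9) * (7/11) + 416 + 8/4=23137/55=420.67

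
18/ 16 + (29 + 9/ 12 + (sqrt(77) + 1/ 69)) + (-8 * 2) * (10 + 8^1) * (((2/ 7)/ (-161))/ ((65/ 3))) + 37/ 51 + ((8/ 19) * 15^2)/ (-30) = 37.26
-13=-13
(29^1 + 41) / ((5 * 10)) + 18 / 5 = 5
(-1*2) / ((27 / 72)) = -16 / 3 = -5.33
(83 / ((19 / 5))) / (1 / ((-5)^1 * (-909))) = 1886175 / 19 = 99272.37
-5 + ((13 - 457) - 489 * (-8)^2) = -31745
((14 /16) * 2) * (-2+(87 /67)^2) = -9863 /17956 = -0.55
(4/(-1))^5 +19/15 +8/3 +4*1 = -15241/15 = -1016.07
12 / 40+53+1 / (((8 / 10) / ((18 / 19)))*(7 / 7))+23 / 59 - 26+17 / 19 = 166854 / 5605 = 29.77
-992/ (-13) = 76.31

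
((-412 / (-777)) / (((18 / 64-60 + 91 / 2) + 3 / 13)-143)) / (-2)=85696 / 50743539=0.00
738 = 738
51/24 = 17/8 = 2.12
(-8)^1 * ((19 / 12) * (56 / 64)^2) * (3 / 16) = -931 / 512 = -1.82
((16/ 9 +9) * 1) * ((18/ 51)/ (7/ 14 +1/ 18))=582/ 85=6.85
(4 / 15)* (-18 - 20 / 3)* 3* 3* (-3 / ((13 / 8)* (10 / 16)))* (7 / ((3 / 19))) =7752.47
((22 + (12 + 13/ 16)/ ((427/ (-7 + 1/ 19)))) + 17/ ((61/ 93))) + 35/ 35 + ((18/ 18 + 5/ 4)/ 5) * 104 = 15497383/ 162260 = 95.51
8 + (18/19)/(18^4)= 886465/110808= 8.00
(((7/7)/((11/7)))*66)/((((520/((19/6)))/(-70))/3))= -2793/52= -53.71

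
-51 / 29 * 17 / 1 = -867 / 29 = -29.90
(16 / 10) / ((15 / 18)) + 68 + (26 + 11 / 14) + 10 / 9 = 308123 / 3150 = 97.82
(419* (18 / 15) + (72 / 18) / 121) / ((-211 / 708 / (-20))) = 861534048 / 25531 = 33744.63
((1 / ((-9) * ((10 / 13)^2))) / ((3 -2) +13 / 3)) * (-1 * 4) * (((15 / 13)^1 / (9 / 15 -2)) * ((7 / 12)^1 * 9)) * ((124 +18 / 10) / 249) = -8177 / 26560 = -0.31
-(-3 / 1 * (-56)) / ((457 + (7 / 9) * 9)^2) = -21 / 26912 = -0.00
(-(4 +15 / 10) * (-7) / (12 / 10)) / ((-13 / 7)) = -2695 / 156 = -17.28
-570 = -570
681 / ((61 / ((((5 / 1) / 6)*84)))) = 47670 / 61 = 781.48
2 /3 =0.67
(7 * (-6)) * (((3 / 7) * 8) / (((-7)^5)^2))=-144 / 282475249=-0.00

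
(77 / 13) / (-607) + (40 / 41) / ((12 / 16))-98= -93865025 / 970593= -96.71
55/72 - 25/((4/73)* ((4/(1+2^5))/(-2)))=67760/9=7528.89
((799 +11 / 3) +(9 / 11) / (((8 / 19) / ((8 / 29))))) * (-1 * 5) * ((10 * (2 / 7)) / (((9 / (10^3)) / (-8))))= 614932000000 / 60291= 10199399.58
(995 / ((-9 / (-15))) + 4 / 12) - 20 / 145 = 144292 / 87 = 1658.53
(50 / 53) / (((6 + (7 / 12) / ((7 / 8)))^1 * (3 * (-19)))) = -0.00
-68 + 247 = 179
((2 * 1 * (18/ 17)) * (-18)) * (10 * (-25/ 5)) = 32400/ 17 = 1905.88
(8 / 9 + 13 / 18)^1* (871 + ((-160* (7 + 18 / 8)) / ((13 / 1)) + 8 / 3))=859357 / 702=1224.16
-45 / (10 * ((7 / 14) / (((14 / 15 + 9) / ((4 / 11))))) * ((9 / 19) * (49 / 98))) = -31141 / 30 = -1038.03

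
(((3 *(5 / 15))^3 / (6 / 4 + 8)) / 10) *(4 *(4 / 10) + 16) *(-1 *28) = -2464 / 475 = -5.19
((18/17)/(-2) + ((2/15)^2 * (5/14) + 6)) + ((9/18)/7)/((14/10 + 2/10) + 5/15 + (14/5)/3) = 361967/65790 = 5.50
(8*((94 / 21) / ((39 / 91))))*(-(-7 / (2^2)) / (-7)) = -188 / 9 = -20.89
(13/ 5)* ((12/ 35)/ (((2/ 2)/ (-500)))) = -3120/ 7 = -445.71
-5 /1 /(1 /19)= -95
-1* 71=-71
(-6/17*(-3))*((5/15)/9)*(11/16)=11/408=0.03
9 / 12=3 / 4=0.75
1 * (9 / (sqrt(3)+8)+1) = 133 / 61-9 * sqrt(3) / 61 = 1.92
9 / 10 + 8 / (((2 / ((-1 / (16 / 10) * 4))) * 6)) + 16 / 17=89 / 510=0.17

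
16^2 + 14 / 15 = 256.93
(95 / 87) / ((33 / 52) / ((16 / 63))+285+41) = 79040 / 23778057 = 0.00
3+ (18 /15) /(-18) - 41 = -571 /15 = -38.07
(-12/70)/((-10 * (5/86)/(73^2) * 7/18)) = 24747876/6125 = 4040.47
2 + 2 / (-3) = 1.33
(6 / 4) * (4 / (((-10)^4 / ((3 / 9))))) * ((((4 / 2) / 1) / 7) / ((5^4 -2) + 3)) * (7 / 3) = 1 / 4695000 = 0.00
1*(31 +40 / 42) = 671 / 21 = 31.95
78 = 78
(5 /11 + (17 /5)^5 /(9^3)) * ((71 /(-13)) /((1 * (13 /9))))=-1917642692 /470559375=-4.08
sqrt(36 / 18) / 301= sqrt(2) / 301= 0.00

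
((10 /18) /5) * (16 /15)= 16 /135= 0.12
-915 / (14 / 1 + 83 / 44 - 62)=40260 / 2029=19.84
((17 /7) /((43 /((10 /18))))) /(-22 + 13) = -85 /24381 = -0.00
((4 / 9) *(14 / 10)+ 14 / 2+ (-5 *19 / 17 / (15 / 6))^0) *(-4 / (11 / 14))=-21728 / 495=-43.89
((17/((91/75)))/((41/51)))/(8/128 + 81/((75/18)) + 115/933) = 24267330000/27327086423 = 0.89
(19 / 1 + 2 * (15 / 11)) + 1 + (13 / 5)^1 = 1393 / 55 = 25.33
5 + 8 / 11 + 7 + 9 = 239 / 11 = 21.73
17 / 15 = 1.13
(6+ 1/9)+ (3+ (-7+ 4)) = 55/9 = 6.11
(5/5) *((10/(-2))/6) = -5/6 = -0.83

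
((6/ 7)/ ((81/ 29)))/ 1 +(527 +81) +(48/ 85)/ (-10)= 48857714/ 80325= 608.25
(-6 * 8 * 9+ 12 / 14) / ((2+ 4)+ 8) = -1509 / 49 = -30.80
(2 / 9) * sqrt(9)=2 / 3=0.67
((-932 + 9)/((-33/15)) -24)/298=4351/3278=1.33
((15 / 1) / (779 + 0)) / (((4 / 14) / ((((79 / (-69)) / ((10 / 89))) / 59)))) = -49217 / 4228412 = -0.01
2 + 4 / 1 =6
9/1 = 9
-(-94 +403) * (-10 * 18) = 55620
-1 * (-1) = 1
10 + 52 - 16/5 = 294/5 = 58.80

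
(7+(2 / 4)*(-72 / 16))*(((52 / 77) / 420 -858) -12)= -4132.49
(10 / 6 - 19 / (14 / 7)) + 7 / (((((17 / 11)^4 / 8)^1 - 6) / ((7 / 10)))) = -162740861 / 18577410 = -8.76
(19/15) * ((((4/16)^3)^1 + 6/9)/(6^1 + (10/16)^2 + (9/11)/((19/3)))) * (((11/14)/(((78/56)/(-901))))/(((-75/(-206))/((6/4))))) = -1062076694866/3826294875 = -277.57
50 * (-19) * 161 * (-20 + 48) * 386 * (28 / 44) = -11571585200 / 11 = -1051962290.91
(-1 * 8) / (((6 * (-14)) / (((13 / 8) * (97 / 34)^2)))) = 122317 / 97104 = 1.26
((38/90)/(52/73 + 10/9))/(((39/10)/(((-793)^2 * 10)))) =670933510/1797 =373363.11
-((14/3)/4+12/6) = -19/6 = -3.17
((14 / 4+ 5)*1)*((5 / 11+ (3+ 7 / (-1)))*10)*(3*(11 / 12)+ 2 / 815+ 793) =-1719923439 / 7172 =-239810.85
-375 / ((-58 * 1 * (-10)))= -75 / 116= -0.65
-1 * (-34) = 34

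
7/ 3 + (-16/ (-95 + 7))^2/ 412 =87244/ 37389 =2.33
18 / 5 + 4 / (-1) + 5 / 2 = 21 / 10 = 2.10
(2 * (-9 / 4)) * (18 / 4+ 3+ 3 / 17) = -2349 / 68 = -34.54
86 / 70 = 43 / 35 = 1.23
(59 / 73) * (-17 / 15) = -1003 / 1095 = -0.92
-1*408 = -408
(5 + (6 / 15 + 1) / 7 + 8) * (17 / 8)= 561 / 20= 28.05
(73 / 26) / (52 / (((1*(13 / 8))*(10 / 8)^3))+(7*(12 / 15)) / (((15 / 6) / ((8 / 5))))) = 9125 / 64896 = 0.14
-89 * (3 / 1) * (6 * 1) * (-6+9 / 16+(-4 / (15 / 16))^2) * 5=-4090529 / 40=-102263.22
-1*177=-177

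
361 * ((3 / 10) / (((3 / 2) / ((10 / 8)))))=361 / 4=90.25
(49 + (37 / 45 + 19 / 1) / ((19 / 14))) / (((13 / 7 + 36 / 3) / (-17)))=-6471577 / 82935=-78.03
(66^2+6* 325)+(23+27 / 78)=164563 / 26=6329.35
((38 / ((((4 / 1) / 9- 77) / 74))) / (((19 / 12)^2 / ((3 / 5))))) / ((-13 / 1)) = 575424 / 850915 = 0.68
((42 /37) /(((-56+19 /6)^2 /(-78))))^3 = -1640360041721856 /51399719091667750357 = -0.00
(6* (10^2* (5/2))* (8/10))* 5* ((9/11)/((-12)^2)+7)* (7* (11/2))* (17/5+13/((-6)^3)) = 86477825/16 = 5404864.06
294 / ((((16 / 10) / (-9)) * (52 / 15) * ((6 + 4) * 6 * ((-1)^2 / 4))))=-6615 / 208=-31.80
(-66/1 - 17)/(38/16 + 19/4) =-664/57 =-11.65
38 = 38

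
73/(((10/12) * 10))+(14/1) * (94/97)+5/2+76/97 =124211/4850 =25.61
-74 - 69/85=-6359/85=-74.81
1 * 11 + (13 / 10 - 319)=-3067 / 10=-306.70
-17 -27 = -44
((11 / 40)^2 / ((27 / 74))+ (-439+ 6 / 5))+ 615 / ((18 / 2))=-7976003 / 21600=-369.26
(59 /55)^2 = 3481 /3025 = 1.15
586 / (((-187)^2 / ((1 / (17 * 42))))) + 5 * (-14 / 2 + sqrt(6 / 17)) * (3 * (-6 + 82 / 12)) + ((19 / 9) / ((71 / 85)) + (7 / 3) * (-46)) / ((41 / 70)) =-58095079845377 / 218044373778 + 25 * sqrt(102) / 34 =-259.01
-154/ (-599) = 154/ 599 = 0.26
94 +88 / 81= 7702 / 81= 95.09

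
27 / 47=0.57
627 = 627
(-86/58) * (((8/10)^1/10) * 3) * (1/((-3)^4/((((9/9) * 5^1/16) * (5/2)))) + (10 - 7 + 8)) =-1227091/313200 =-3.92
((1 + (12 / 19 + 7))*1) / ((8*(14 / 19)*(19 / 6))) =123 / 266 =0.46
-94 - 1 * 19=-113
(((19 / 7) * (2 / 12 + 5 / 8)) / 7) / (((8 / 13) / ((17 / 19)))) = 4199 / 9408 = 0.45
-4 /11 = -0.36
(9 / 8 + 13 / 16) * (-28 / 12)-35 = -1897 / 48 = -39.52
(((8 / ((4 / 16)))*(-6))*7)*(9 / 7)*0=0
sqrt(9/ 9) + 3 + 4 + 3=11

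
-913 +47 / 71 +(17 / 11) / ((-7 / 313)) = -5365543 / 5467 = -981.44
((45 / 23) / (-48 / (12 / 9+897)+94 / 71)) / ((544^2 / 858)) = 3693915225 / 827353897984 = 0.00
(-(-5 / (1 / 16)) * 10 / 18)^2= 160000 / 81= 1975.31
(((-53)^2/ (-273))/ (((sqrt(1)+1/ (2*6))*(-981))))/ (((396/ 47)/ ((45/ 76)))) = 660115/ 970197228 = 0.00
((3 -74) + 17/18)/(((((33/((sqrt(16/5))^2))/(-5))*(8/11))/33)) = 13871/9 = 1541.22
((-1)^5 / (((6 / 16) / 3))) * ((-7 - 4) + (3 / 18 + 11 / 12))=238 / 3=79.33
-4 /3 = -1.33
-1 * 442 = -442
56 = 56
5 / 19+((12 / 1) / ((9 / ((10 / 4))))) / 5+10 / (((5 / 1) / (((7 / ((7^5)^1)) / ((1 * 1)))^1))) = 127367 / 136857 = 0.93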